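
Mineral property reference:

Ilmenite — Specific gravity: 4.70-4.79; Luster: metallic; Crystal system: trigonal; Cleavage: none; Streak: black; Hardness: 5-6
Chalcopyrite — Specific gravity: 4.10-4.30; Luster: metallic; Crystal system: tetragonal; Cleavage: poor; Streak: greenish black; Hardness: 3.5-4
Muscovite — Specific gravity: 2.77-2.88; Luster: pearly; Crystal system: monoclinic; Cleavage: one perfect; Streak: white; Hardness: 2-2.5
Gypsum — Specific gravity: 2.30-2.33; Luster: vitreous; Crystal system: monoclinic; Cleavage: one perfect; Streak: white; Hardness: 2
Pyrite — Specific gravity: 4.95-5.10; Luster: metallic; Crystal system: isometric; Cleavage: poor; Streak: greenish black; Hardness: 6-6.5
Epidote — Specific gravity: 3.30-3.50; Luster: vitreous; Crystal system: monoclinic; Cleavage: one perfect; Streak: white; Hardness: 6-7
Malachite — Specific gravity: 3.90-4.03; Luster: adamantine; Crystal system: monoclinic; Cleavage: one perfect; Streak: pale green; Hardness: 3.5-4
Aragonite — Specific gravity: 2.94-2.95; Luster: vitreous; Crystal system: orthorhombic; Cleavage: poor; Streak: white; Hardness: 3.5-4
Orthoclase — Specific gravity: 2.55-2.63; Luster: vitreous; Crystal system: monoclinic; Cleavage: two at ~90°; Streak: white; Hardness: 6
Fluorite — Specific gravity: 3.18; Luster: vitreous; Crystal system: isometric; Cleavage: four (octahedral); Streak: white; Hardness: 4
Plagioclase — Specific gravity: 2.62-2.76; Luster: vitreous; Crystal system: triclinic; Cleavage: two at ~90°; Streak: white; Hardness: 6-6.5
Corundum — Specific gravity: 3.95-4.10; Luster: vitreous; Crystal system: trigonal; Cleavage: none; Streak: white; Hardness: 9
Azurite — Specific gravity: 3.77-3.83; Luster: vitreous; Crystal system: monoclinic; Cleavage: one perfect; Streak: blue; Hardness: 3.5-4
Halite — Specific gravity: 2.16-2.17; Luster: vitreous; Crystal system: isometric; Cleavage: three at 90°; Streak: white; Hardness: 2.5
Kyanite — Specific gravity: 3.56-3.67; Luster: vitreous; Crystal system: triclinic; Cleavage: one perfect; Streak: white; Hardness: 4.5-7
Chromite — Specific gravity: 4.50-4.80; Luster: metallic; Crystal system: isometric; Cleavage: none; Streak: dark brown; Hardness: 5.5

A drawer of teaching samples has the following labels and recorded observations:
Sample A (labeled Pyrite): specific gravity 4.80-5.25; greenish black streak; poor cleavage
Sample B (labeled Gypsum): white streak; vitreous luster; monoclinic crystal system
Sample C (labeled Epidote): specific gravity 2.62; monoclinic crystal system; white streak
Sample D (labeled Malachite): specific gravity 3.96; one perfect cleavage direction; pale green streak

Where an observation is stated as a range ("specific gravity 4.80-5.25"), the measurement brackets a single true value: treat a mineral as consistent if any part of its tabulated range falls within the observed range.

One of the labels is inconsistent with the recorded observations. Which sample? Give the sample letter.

C

Sample A: observations are consistent with Pyrite.
Sample B: observations are consistent with Gypsum.
Sample C: specific gravity 2.62 is outside the reference for Epidote (SG 3.30-3.50) — mislabeled.
Sample D: observations are consistent with Malachite.
Sample C is the mislabeled one.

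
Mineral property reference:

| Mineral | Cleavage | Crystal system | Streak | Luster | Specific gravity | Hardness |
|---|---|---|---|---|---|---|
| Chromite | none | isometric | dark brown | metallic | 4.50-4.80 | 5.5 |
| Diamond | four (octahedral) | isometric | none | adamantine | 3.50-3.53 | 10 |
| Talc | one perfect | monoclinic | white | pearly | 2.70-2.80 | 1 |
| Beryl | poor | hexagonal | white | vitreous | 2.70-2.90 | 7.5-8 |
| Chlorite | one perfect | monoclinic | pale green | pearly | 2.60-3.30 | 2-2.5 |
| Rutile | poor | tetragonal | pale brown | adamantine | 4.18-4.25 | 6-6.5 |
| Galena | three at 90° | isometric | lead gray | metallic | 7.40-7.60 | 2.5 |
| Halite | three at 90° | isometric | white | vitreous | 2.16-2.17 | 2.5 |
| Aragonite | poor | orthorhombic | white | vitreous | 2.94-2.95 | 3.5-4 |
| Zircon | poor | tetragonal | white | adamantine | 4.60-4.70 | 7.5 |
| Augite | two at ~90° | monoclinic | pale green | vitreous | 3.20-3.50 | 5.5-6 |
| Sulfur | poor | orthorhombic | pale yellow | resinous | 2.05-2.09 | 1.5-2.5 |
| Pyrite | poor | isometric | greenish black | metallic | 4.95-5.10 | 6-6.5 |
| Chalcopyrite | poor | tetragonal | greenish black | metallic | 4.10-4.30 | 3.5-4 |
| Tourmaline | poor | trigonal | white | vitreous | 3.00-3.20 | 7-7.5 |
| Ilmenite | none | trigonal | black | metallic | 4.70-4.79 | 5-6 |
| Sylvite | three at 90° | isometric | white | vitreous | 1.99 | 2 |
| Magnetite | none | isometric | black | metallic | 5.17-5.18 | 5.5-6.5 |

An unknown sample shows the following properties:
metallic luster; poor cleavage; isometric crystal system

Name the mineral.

Pyrite

Metallic luster — Chromite, Galena, Pyrite, Chalcopyrite, Ilmenite, Magnetite remain.
Poor cleavage — Pyrite, Chalcopyrite remain.
Isometric crystal system rules out Chalcopyrite.
The only mineral consistent with every observation is Pyrite.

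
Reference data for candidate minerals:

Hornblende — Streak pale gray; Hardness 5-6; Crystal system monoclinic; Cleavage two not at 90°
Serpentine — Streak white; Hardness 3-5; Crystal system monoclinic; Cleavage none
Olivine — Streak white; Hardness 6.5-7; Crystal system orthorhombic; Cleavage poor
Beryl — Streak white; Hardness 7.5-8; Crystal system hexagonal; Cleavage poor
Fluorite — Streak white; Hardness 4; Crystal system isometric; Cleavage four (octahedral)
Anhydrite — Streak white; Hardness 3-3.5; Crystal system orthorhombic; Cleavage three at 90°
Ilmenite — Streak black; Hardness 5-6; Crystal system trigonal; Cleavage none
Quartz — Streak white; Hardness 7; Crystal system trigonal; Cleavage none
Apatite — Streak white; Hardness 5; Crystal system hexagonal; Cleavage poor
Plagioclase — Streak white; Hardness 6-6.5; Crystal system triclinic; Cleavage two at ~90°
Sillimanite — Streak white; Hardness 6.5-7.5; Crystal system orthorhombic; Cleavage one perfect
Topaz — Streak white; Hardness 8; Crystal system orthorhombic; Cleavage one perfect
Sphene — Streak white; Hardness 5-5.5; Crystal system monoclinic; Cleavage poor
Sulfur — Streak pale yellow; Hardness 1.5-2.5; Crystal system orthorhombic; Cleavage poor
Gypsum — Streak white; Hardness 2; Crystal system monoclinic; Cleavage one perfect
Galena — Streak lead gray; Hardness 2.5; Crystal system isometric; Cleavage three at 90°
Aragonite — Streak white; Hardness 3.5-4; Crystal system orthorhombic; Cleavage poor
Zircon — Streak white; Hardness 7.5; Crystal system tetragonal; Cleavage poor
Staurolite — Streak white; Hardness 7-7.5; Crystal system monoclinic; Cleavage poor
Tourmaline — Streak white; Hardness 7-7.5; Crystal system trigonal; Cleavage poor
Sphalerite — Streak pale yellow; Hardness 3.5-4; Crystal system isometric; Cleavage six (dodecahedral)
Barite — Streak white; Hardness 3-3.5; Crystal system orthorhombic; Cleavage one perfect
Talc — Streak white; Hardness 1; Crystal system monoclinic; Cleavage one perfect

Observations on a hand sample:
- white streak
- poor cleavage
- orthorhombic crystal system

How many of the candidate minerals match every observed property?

2

White streak eliminates Hornblende, Ilmenite, Sulfur, Galena, Sphalerite.
Poor cleavage: narrows the field to Olivine, Beryl, Apatite, Sphene, Aragonite, Zircon, Staurolite, Tourmaline.
Orthorhombic crystal system: narrows the field to Olivine, Aragonite.
Consistent with every observation: Aragonite, Olivine.
That is 2 minerals.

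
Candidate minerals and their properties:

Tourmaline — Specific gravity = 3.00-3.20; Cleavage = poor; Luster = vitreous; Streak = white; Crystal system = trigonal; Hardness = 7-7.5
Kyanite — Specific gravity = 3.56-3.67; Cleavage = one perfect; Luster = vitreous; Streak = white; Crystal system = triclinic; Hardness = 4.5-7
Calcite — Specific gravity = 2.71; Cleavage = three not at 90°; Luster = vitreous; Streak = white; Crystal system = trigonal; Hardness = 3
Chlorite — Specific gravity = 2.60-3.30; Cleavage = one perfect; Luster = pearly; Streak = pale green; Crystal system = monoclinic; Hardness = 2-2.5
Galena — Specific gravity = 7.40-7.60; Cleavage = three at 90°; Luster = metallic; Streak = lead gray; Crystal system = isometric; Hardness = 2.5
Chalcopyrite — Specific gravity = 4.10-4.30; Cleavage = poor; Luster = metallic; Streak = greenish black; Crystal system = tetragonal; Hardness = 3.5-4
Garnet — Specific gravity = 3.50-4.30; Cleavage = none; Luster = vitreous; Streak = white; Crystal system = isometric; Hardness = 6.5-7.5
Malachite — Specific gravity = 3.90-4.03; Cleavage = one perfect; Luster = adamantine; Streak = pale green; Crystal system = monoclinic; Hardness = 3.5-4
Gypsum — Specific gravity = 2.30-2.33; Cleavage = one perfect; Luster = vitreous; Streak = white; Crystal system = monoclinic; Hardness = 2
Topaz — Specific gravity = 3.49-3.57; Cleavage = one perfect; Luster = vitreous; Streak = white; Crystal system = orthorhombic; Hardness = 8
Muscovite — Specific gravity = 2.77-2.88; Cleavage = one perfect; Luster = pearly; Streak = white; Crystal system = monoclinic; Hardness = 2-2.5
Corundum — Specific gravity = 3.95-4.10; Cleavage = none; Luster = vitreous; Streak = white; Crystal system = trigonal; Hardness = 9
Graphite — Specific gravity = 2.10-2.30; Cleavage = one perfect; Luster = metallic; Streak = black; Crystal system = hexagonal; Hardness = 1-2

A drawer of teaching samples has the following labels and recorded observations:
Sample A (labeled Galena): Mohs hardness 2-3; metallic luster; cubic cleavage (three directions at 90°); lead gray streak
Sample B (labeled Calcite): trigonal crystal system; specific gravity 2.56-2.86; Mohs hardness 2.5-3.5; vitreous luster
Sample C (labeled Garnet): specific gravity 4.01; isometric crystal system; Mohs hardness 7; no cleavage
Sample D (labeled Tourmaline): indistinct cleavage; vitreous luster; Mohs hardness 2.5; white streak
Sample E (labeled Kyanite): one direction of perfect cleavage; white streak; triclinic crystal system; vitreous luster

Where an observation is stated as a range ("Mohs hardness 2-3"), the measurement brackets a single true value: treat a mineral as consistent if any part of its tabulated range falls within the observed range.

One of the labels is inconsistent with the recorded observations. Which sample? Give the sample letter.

D

Sample A: nothing contradicts Galena.
Sample B: nothing contradicts Calcite.
Sample C: nothing contradicts Garnet.
Sample D: Tourmaline has hardness 7-7.5, but the record shows Mohs hardness 2.5 — this label is wrong.
Sample E: nothing contradicts Kyanite.
Sample D is the mislabeled one.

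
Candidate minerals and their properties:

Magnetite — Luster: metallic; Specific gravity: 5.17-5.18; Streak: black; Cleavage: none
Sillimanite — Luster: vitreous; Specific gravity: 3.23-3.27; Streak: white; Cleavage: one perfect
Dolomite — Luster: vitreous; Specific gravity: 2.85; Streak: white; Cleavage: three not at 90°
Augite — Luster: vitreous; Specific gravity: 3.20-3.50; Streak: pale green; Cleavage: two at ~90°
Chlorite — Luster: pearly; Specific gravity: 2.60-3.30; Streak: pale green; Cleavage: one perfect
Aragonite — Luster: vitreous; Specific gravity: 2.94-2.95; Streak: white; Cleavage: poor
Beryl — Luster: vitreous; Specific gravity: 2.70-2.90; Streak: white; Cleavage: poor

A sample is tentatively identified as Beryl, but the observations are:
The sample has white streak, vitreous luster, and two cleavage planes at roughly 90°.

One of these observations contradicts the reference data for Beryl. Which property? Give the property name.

White streak: Beryl has white streak — agrees.
Vitreous luster: Beryl has vitreous luster — agrees.
Two cleavage planes at roughly 90°: Beryl has cleavage poor — does not match.
Only the cleavage is inconsistent.

cleavage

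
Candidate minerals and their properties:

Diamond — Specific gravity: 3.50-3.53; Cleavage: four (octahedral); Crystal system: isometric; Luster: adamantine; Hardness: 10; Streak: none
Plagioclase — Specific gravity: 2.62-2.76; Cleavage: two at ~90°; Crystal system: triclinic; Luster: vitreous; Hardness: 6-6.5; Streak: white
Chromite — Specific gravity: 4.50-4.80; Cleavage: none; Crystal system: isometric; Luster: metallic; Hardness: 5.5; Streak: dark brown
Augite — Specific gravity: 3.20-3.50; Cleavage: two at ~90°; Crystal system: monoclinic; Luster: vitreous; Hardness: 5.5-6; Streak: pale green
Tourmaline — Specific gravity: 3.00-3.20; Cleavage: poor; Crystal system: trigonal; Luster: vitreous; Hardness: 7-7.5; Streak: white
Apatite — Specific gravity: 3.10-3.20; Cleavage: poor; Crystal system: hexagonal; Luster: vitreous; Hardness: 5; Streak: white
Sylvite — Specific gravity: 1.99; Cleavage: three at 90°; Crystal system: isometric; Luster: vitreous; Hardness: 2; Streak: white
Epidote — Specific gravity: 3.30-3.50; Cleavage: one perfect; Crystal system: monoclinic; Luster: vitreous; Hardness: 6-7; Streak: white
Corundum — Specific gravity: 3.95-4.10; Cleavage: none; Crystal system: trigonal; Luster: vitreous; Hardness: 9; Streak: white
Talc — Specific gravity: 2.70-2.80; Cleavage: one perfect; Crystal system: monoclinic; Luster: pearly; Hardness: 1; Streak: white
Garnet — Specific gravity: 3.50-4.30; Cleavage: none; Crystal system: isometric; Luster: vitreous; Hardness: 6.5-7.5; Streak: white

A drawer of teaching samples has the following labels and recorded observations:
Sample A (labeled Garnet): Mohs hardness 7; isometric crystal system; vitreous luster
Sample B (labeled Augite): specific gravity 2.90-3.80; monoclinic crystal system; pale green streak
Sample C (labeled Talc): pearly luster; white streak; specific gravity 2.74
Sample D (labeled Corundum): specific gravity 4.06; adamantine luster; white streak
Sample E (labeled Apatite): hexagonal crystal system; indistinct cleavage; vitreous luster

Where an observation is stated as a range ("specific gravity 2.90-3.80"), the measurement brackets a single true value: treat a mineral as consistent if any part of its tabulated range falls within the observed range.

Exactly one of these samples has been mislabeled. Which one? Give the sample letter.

Sample A: every observation is compatible with the reference values for Garnet.
Sample B: every observation is compatible with the reference values for Augite.
Sample C: every observation is compatible with the reference values for Talc.
Sample D: adamantine luster is outside the reference for Corundum (vitreous luster) — mislabeled.
Sample E: every observation is compatible with the reference values for Apatite.
Sample D is the mislabeled one.

D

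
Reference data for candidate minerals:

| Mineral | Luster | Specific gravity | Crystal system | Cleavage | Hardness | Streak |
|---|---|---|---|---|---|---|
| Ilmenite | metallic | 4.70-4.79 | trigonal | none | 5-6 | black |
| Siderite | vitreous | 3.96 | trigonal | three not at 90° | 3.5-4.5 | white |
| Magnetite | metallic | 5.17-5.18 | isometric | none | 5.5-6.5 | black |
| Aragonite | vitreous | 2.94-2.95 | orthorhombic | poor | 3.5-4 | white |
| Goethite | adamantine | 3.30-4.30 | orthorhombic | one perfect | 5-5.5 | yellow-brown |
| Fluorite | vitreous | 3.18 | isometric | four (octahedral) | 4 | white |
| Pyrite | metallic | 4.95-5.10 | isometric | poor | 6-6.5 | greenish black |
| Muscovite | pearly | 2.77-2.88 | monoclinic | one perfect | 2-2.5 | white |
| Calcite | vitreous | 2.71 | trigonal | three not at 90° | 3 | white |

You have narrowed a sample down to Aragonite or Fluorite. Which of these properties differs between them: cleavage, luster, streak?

cleavage

Cleavage: Aragonite poor, Fluorite four (octahedral) — these differ.
Luster: both vitreous — no difference.
Streak: both white — no difference.
Of the listed properties, cleavage is the one that separates them.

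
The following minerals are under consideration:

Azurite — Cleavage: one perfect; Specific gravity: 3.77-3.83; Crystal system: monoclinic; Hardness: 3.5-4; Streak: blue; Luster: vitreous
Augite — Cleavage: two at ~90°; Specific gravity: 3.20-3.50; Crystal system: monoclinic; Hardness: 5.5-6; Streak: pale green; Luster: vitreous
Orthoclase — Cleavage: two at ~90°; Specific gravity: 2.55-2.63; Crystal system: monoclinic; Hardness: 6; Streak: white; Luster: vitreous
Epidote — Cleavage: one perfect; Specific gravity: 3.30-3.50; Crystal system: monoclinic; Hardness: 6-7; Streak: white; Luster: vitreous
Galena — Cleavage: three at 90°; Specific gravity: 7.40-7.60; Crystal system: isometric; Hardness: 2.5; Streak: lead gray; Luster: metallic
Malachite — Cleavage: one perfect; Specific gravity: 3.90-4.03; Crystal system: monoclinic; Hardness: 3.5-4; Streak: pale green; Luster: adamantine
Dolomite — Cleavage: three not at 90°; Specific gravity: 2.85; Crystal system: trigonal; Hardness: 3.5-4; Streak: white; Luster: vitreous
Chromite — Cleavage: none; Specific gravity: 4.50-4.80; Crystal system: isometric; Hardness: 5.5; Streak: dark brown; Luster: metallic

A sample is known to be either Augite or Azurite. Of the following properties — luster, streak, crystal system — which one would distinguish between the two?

Luster: both vitreous — identical.
Streak: Augite pale green, Azurite blue — these differ.
Crystal system: both monoclinic — identical.
Only streak differs between Augite and Azurite among the listed tests.

streak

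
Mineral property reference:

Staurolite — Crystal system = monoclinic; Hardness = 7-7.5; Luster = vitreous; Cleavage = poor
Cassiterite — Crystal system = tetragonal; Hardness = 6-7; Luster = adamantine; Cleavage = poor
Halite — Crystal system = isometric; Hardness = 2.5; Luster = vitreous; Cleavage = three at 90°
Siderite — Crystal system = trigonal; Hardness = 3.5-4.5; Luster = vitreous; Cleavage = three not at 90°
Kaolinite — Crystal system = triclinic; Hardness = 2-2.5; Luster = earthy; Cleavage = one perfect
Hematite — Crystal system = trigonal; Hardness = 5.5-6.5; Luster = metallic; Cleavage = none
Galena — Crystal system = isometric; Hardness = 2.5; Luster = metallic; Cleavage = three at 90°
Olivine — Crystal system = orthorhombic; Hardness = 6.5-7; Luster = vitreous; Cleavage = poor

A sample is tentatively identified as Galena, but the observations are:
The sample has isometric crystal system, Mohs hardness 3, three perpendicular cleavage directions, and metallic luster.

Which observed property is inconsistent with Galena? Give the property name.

Isometric crystal system: Galena has isometric system — agrees.
Mohs hardness 3: Galena has hardness 2.5 — outside the reference range.
Three perpendicular cleavage directions: Galena has cleavage three at 90° — agrees.
Metallic luster: Galena has metallic luster — agrees.
The hardness is the one property that does not fit.

hardness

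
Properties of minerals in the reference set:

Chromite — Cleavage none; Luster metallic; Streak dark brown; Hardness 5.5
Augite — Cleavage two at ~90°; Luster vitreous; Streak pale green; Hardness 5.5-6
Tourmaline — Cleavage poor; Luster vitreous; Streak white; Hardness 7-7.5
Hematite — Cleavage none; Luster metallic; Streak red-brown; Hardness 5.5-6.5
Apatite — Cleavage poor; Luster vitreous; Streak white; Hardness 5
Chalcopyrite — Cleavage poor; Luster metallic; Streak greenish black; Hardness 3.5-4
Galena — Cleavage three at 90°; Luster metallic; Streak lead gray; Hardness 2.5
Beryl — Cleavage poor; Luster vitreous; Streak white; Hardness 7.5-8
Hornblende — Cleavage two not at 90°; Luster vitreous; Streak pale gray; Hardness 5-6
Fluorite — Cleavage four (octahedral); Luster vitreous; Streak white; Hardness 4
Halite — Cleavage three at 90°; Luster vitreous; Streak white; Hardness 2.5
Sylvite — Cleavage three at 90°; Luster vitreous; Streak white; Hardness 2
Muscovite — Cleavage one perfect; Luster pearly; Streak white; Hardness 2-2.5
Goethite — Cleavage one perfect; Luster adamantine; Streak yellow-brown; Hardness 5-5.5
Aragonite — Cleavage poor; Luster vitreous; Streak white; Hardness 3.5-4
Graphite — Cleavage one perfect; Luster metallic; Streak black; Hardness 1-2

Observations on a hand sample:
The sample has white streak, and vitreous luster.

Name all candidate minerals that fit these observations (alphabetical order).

Apatite, Aragonite, Beryl, Fluorite, Halite, Sylvite, Tourmaline

White streak — narrows the field to Tourmaline, Apatite, Beryl, Fluorite, Halite, Sylvite, Muscovite, Aragonite.
Vitreous luster is inconsistent with Muscovite.
Consistent with every observation: Apatite, Aragonite, Beryl, Fluorite, Halite, Sylvite, Tourmaline.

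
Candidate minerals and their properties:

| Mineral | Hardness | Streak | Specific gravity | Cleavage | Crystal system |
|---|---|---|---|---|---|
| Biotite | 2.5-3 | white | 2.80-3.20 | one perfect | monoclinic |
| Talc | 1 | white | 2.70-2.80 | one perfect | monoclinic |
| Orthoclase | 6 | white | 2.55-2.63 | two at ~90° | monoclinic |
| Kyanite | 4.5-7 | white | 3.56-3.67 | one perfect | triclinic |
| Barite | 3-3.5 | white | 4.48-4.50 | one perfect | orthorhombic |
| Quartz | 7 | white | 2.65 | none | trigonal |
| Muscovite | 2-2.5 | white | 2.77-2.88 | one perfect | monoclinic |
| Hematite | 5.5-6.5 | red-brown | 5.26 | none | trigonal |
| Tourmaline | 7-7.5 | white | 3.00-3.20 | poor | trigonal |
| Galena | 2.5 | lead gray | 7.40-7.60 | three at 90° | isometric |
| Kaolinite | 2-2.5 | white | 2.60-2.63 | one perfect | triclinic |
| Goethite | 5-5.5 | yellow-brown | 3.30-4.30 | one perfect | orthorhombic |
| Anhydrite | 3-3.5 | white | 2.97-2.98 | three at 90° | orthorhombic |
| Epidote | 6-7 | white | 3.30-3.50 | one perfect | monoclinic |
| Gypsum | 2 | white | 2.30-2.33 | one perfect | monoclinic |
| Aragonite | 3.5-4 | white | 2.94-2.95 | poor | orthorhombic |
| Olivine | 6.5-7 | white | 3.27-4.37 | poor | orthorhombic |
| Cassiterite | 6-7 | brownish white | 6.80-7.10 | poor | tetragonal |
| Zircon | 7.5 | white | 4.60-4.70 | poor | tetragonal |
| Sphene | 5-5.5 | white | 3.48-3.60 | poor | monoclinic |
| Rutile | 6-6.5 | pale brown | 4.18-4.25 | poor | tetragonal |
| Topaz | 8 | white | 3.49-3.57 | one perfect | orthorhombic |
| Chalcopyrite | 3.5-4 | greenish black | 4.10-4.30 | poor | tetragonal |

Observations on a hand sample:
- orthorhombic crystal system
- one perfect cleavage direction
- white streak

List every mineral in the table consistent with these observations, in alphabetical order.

Orthorhombic crystal system — leaves Barite, Goethite, Anhydrite, Aragonite, Olivine, Topaz.
One perfect cleavage direction is inconsistent with Anhydrite, Aragonite, Olivine.
White streak rules out Goethite.
Remaining candidates: Barite, Topaz.

Barite, Topaz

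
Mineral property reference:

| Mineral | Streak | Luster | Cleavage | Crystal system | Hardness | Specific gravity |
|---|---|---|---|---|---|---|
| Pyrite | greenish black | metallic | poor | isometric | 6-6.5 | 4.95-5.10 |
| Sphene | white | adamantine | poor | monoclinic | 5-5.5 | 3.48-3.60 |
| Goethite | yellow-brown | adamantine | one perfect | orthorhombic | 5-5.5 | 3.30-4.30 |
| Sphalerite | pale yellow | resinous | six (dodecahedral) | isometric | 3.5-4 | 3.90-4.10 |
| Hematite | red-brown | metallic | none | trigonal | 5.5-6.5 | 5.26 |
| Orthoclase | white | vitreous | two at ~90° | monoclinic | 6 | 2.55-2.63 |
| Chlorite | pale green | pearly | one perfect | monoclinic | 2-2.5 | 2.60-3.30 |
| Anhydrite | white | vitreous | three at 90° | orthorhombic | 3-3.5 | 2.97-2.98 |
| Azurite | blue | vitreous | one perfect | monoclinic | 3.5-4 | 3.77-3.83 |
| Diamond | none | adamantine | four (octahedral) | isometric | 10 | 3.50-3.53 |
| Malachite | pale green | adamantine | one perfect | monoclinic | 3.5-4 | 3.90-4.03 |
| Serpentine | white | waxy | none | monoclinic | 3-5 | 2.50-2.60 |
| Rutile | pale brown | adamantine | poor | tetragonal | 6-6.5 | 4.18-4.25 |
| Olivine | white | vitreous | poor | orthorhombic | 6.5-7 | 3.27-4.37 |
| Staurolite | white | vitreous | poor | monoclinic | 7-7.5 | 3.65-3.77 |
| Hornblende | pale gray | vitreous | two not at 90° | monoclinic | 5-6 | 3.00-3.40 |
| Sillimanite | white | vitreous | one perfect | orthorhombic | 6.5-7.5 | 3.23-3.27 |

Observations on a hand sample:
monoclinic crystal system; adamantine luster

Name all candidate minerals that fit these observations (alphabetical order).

Malachite, Sphene

Monoclinic crystal system — leaves Sphene, Orthoclase, Chlorite, Azurite, Malachite, Serpentine, Staurolite, Hornblende.
Adamantine luster — only Sphene, Malachite remain.
Consistent with every observation: Malachite, Sphene.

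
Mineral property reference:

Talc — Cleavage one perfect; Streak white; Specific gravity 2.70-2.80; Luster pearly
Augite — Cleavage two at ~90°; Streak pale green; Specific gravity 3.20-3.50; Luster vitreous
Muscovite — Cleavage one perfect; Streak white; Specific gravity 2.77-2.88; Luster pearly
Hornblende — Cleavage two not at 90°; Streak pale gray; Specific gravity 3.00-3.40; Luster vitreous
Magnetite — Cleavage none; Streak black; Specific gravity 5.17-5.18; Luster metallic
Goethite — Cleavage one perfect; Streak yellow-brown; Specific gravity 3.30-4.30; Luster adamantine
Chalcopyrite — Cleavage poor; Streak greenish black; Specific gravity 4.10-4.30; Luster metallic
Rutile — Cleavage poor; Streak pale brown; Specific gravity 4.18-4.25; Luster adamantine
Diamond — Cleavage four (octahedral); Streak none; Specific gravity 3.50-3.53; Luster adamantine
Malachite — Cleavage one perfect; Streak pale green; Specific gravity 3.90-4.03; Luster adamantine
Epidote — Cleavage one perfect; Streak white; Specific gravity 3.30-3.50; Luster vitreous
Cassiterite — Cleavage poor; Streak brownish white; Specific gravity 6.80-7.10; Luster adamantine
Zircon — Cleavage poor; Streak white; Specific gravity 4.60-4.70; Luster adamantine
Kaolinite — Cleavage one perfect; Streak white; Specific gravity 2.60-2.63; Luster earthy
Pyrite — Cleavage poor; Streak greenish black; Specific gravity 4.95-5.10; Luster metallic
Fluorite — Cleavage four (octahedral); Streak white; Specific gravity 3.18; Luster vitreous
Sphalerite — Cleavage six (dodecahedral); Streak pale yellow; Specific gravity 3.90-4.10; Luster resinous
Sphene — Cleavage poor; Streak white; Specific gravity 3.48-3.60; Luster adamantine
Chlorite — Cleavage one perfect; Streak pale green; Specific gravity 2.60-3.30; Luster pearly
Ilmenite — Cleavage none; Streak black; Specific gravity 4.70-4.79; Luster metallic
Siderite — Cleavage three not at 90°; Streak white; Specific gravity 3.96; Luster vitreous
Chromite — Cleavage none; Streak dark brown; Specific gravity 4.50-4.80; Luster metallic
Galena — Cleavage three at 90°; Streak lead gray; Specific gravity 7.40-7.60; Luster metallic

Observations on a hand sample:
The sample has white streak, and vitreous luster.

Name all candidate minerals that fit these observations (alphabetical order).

Epidote, Fluorite, Siderite

White streak: narrows the field to Talc, Muscovite, Epidote, Zircon, Kaolinite, Fluorite, Sphene, Siderite.
Vitreous luster: leaves Epidote, Fluorite, Siderite.
Remaining candidates: Epidote, Fluorite, Siderite.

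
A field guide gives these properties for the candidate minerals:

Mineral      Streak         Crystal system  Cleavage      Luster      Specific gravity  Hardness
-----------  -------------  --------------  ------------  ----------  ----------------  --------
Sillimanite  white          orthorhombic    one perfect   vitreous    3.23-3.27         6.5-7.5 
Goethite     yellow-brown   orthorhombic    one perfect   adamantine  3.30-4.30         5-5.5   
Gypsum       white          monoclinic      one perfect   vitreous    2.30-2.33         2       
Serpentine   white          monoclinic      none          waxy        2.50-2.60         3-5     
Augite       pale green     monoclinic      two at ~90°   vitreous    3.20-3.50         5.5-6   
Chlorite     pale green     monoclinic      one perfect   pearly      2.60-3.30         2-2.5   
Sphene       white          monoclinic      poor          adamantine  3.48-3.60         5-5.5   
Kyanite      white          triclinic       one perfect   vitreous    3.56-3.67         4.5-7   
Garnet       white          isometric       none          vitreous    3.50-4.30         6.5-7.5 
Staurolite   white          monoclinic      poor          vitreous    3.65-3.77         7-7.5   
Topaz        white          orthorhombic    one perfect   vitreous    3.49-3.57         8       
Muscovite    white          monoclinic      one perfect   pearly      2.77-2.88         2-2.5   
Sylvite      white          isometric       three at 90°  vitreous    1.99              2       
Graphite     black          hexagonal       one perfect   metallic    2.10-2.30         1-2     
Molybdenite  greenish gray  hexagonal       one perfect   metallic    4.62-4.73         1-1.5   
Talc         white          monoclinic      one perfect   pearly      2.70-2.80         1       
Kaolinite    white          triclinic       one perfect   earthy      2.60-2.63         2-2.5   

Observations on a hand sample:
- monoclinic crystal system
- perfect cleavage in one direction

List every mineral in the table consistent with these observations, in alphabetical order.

Monoclinic crystal system: only Gypsum, Serpentine, Augite, Chlorite, Sphene, Staurolite, Muscovite, Talc remain.
Perfect cleavage in one direction excludes Serpentine, Augite, Sphene, Staurolite.
Consistent with every observation: Chlorite, Gypsum, Muscovite, Talc.

Chlorite, Gypsum, Muscovite, Talc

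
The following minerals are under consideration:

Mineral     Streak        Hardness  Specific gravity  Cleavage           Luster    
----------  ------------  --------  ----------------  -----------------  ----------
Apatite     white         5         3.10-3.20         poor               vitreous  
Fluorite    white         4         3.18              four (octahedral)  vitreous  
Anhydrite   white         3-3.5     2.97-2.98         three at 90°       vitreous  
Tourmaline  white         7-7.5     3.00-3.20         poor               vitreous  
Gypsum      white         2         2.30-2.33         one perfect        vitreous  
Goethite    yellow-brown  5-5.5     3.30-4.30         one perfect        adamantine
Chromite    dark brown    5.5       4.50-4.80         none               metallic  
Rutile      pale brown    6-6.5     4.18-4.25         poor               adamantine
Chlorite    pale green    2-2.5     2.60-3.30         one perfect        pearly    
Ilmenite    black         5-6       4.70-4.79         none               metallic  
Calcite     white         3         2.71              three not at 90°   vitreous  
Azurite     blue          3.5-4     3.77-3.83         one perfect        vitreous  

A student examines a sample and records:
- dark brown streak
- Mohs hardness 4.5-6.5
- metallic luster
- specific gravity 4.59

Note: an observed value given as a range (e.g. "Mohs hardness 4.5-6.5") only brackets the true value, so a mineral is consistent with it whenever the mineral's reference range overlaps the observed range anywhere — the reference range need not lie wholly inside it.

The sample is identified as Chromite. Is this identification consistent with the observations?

Consistent

Dark brown streak — is consistent with Chromite (dark brown streak).
Mohs hardness 4.5-6.5 — is consistent with Chromite (hardness 5.5).
Metallic luster — is consistent with Chromite (metallic luster).
Specific gravity 4.59 — is consistent with Chromite (SG 4.50-4.80).
Every observed property is compatible with the reference values for Chromite.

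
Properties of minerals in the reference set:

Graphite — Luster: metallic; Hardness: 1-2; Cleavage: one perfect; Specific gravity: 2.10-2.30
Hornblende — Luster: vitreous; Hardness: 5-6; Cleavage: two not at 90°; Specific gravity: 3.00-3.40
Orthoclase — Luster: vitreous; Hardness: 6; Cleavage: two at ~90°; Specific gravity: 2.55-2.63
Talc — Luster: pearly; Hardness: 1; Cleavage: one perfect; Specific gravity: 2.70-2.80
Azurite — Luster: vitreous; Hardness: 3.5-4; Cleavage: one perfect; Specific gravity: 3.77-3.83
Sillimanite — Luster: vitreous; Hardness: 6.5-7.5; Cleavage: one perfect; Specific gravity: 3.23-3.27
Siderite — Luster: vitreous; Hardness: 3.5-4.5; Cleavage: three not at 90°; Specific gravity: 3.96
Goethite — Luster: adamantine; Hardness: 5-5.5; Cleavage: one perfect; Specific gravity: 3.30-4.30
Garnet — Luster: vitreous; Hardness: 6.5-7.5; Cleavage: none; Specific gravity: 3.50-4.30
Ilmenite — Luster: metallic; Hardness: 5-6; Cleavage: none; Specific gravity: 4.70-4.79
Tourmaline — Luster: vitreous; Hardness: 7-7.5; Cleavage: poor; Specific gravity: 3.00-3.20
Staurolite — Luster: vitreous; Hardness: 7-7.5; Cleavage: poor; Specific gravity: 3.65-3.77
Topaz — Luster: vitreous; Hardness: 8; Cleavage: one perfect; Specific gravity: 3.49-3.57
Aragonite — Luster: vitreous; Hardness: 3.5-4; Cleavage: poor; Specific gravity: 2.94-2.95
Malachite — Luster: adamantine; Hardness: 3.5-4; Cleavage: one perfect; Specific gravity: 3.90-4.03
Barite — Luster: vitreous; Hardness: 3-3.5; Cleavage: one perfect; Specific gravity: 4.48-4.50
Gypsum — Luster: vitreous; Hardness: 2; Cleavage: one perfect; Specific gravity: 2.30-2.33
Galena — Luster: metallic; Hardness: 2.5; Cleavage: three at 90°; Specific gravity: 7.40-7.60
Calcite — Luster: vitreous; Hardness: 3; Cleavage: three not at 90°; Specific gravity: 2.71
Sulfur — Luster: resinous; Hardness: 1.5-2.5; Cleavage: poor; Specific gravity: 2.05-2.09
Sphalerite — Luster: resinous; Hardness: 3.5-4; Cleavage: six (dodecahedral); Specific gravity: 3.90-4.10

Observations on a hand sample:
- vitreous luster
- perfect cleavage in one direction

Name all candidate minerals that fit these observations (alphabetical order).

Vitreous luster — narrows the field to Hornblende, Orthoclase, Azurite, Sillimanite, Siderite, Garnet, Tourmaline, Staurolite, Topaz, Aragonite, Barite, Gypsum, Calcite.
Perfect cleavage in one direction — narrows the field to Azurite, Sillimanite, Topaz, Barite, Gypsum.
Remaining candidates: Azurite, Barite, Gypsum, Sillimanite, Topaz.

Azurite, Barite, Gypsum, Sillimanite, Topaz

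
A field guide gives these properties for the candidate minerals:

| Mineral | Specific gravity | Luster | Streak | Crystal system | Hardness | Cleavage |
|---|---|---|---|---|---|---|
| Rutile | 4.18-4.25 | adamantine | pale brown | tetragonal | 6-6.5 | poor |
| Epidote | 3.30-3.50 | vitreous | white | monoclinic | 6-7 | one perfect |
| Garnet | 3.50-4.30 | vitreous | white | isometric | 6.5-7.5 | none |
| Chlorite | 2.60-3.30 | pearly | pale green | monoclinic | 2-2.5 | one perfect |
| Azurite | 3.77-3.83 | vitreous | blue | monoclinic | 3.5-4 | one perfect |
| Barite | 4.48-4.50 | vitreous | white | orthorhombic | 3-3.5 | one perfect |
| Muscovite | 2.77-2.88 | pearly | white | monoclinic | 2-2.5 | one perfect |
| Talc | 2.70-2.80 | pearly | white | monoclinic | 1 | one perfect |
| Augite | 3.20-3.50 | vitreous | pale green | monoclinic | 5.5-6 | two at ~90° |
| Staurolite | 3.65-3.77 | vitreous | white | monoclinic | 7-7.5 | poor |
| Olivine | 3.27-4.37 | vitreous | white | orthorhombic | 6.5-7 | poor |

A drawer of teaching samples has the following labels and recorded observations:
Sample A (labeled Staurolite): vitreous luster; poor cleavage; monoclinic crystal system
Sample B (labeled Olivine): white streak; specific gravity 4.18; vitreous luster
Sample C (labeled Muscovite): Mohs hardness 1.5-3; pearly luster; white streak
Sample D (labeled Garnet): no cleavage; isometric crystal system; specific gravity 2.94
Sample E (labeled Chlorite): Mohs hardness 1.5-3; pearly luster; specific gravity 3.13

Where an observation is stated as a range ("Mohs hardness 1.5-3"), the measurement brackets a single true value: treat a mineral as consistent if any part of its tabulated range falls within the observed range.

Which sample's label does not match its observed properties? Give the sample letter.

D

Sample A: all recorded properties match Staurolite.
Sample B: all recorded properties match Olivine.
Sample C: all recorded properties match Muscovite.
Sample D: Garnet has SG 3.50-4.30, but the record shows specific gravity 2.94 — this label is wrong.
Sample E: all recorded properties match Chlorite.
The mislabeled specimen is D.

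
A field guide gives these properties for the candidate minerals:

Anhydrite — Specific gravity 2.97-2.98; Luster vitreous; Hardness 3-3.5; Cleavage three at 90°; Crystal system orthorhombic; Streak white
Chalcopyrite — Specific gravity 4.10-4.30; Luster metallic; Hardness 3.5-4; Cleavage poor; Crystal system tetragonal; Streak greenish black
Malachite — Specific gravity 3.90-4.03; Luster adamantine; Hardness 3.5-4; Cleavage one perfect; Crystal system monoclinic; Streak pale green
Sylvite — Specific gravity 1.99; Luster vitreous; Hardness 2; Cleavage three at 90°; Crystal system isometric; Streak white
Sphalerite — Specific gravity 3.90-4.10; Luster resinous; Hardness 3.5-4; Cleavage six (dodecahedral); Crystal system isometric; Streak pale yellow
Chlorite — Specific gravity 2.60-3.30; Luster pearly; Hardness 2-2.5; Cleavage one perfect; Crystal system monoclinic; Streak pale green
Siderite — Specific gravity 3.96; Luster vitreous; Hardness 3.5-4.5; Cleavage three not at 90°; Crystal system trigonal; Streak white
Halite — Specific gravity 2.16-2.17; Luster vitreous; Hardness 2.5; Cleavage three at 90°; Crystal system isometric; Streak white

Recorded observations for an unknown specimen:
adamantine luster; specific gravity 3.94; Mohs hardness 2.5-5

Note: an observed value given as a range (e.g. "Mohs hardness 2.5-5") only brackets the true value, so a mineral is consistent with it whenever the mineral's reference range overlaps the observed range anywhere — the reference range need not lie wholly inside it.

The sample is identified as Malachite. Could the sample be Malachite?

Adamantine luster — is consistent with Malachite (adamantine luster).
Specific gravity 3.94 — is consistent with Malachite (SG 3.90-4.03).
Mohs hardness 2.5-5 — is consistent with Malachite (hardness 3.5-4).
Nothing contradicts Malachite.

Yes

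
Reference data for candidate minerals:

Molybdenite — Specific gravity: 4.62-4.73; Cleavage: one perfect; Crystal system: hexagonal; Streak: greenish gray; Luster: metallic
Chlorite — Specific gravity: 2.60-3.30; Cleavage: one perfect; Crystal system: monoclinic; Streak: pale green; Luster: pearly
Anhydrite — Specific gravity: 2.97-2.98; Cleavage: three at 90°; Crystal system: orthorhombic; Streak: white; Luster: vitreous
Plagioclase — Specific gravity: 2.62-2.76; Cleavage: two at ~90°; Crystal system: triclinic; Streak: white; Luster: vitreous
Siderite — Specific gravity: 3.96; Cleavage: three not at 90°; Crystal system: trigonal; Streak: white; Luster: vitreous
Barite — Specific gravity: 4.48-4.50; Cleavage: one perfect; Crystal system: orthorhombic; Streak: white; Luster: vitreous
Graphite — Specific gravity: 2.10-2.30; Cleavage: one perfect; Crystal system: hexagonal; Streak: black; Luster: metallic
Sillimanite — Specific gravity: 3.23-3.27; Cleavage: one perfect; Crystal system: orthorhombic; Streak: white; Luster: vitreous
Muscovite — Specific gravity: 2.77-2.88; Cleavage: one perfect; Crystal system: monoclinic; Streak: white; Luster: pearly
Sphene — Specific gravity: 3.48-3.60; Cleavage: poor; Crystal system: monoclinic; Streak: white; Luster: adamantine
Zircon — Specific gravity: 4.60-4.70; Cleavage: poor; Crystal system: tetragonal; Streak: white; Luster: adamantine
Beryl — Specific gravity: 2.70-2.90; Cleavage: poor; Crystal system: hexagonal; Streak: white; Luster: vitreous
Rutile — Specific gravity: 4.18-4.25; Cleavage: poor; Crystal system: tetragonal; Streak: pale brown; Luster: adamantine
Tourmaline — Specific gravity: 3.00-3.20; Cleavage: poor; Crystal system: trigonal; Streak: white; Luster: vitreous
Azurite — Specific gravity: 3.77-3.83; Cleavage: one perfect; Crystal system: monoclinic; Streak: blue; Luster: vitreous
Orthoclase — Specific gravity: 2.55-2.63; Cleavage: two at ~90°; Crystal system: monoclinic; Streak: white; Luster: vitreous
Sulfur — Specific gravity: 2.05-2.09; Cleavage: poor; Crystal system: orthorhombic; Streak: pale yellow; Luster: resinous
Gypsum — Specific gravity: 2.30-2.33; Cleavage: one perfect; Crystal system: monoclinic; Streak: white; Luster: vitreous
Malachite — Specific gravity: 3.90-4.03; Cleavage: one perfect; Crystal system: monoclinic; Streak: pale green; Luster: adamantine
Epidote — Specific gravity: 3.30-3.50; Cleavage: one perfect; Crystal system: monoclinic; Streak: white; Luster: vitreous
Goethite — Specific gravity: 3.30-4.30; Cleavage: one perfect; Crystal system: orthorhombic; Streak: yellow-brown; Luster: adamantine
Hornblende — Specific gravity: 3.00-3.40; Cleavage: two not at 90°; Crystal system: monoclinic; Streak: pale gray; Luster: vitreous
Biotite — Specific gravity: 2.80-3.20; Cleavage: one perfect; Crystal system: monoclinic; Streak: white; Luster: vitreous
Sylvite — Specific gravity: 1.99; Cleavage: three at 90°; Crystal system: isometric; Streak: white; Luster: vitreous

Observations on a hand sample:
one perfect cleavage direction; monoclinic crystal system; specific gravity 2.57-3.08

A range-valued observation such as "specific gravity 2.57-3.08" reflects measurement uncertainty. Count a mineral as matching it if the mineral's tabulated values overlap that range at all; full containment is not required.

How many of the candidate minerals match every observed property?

One perfect cleavage direction — narrows the field to Molybdenite, Chlorite, Barite, Graphite, Sillimanite, Muscovite, Azurite, Gypsum, Malachite, Epidote, Goethite, Biotite.
Monoclinic crystal system is inconsistent with Molybdenite, Barite, Graphite, Sillimanite, Goethite.
Specific gravity 2.57-3.08 — Chlorite, Muscovite, Biotite remain.
Remaining candidates: Biotite, Chlorite, Muscovite.
That is 3 minerals.

3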